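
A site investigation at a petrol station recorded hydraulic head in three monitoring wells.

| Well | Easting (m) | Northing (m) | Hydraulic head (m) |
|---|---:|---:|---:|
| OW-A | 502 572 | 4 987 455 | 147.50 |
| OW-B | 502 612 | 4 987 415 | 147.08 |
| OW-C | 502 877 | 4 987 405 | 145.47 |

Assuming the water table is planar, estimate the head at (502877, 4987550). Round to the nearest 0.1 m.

146.1 m

Differences from OW-A: to OW-B (Δx, Δy, Δh) = (40, -40, -0.42); to OW-C = (305, -50, -2.03).
Determinant of the coordinate differences = 40·(-50) − 305·(-40) = 10200.
∂h/∂x = [(-0.42)·(-50) − (-2.03)·(-40)] / 10200 = -0.005902
∂h/∂y = [40·(-2.03) − 305·(-0.42)] / 10200 = +0.004598
h(502877, 4987550) = 147.50 + (-0.005902)·(305) + (+0.004598)·(95) = 147.50 -1.800 +0.437 = 146.137 m.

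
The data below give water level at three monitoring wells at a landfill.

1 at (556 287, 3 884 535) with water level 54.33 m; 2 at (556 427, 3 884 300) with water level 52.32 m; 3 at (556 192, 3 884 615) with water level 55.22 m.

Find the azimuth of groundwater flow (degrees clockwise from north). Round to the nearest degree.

With h = a·x + b·y + c and 1 as origin, the differences give:
  140·a + (-235)·b = -2.01
  (-95)·a + 80·b = +0.89
Eliminate b (×80 and ×(-235), subtract): -11125·a = 48.350 → a = ∂h/∂x = -0.004346
Back-substitute: b = ∂h/∂y = +0.005964.
Flow direction (−∇h) has components (+0.004346 E, -0.005964 N).
Azimuth = atan2(E, N) = atan2(+0.004346, -0.005964) = 143.9° ≈ 144°.

144°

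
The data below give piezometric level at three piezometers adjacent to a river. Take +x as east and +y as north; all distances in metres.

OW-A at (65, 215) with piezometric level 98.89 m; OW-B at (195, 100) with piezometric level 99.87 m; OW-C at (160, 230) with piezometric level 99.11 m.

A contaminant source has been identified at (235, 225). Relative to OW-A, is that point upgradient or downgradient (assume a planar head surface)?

upgradient

Taking OW-A as reference: OW-B−OW-A = (130, -115, +0.98); OW-C−OW-A = (95, 15, +0.22).
Solve a·Δx + b·Δy = Δh: det = 130·15 − 95·(-115) = 12875.
∂h/∂x = [(+0.98)·15 − (+0.22)·(-115)] / 12875 = +0.003107
∂h/∂y = [130·(+0.22) − 95·(+0.98)] / 12875 = -0.005010
Head at (235, 225) = 98.89 + (+0.003107)·(170) + (-0.005010)·(10) = 99.37 m.
That is higher than the 98.89 m at OW-A, so the point is upgradient.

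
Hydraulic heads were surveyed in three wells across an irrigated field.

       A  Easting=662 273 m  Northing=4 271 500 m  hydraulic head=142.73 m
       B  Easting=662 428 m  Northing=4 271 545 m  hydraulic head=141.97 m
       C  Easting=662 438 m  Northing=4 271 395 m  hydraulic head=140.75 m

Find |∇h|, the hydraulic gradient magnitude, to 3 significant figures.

0.0105

With h = a·x + b·y + c and A as origin, the differences give:
  155·a + 45·b = -0.76
  165·a + (-105)·b = -1.98
Eliminate b (×(-105) and ×45, subtract): -23700·a = 168.900 → a = ∂h/∂x = -0.007127
Back-substitute: b = ∂h/∂y = +0.007658.
|∇h| = √(-0.007127² + 0.007658²) = 0.01046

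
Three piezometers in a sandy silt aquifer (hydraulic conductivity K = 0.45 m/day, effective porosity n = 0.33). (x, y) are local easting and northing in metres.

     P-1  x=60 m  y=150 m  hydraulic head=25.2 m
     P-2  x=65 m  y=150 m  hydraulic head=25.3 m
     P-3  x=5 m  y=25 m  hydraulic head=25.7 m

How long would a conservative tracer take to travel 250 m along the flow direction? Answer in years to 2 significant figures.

Differences from P-1: to P-2 (Δx, Δy, Δh) = (5, 0, +0.1); to P-3 = (-55, -125, +0.5).
Determinant of the coordinate differences = 5·(-125) − (-55)·0 = -625.
∂h/∂x = [(+0.1)·(-125) − (+0.5)·0] / -625 = +0.02000
∂h/∂y = [5·(+0.5) − (-55)·(+0.1)] / -625 = -0.01280
|∇h| = √(0.02000² + -0.01280²) = 0.02375
Seepage velocity v = K·i/n = 0.45 × 0.02375 / 0.33 = 0.03239 m/day.
t = 250 / 0.03239 = 7718 days = 21.1 years.

21 years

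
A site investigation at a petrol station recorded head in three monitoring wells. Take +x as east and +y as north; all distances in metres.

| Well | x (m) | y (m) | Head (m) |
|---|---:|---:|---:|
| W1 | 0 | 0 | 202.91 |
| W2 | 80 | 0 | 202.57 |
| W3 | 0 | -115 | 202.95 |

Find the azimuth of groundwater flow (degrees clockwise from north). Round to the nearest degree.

085°

∂h/∂x = (202.57 − 202.91) / (80 − 0) = -0.004250
∂h/∂y = (202.95 − 202.91) / (-115 − 0) = -0.0003478
Flow direction (−∇h) has components (+0.004250 E, +0.0003478 N).
Azimuth = atan2(E, N) = atan2(+0.004250, +0.0003478) = 85.3° ≈ 085°.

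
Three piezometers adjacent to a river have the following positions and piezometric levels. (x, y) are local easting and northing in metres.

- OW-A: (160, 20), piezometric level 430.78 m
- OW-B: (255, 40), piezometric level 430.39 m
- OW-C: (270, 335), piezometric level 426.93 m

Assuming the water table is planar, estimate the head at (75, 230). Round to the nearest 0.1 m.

Taking OW-A as reference: OW-B−OW-A = (95, 20, -0.39); OW-C−OW-A = (110, 315, -3.85).
Solve a·Δx + b·Δy = Δh: det = 95·315 − 110·20 = 27725.
∂h/∂x = [(-0.39)·315 − (-3.85)·20] / 27725 = -0.001654
∂h/∂y = [95·(-3.85) − 110·(-0.39)] / 27725 = -0.01164
h(75, 230) = 430.78 + (-0.001654)·(-85) + (-0.01164)·(210) = 430.78 +0.141 -2.445 = 428.475 m.

428.5 m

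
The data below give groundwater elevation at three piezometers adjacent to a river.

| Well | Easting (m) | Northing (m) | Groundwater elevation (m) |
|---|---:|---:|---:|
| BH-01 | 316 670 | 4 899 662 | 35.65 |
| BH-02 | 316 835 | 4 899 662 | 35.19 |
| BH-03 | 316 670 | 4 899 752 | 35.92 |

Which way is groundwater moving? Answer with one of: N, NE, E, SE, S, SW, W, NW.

∂h/∂x = (35.19 − 35.65) / (316835 − 316670) = -0.002788
∂h/∂y = (35.92 − 35.65) / (4899752 − 4899662) = +0.003000
Flow = −∇h = (+0.002788 east, -0.003000 north), which points southeast.

SE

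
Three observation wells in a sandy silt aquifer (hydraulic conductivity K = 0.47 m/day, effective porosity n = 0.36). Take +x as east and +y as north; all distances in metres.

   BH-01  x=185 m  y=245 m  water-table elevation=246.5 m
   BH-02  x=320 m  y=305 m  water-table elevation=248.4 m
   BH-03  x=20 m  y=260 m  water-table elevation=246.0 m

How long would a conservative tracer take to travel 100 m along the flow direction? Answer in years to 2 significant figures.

9.9 years

Taking BH-01 as reference: BH-02−BH-01 = (135, 60, +1.9); BH-03−BH-01 = (-165, 15, -0.5).
Determinant of the coordinate differences = 135·15 − (-165)·60 = 11925.
∂h/∂x = [(+1.9)·15 − (-0.5)·60] / 11925 = +0.004906
∂h/∂y = [135·(-0.5) − (-165)·(+1.9)] / 11925 = +0.02063
|∇h| = √(0.004906² + 0.02063²) = 0.02121
Seepage velocity v = K·i/n = 0.47 × 0.02121 / 0.36 = 0.02769 m/day.
t = 100 / 0.02769 = 3611 days = 9.89 years.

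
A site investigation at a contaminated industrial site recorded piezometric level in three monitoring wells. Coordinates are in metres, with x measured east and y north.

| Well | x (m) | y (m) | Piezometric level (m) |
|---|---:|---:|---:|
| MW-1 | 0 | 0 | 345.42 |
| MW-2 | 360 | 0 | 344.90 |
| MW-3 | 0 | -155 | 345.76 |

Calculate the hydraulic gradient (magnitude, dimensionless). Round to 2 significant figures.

∂h/∂x = (344.90 − 345.42) / (360 − 0) = -0.001444
∂h/∂y = (345.76 − 345.42) / (-155 − 0) = -0.002194
|∇h| = √(-0.001444² + -0.002194²) = 0.002627

0.0026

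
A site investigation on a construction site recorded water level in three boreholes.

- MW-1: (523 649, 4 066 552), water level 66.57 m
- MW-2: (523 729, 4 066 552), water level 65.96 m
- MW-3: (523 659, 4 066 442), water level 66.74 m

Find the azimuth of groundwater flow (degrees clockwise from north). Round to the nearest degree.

With h = a·x + b·y + c and MW-1 as origin, the differences give:
  80·a + 0·b = -0.61
  10·a + (-110)·b = +0.17
Eliminate b (×(-110) and ×0, subtract): -8800·a = 67.100 → a = ∂h/∂x = -0.007625
Back-substitute: b = ∂h/∂y = -0.002239.
Flow direction (−∇h) has components (+0.007625 E, +0.002239 N).
Azimuth = atan2(E, N) = atan2(+0.007625, +0.002239) = 73.6° ≈ 074°.

074°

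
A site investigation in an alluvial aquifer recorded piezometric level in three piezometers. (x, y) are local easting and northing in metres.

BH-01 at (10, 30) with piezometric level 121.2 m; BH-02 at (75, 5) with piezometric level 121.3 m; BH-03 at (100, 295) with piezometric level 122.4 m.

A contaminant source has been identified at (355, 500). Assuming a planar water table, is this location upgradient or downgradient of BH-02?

Taking BH-01 as reference: BH-02−BH-01 = (65, -25, +0.1); BH-03−BH-01 = (90, 265, +1.2).
Determinant of the coordinate differences = 65·265 − 90·(-25) = 19475.
∂h/∂x = [(+0.1)·265 − (+1.2)·(-25)] / 19475 = +0.002901
∂h/∂y = [65·(+1.2) − 90·(+0.1)] / 19475 = +0.003543
Head at (355, 500) = 121.2 + (+0.002901)·(345) + (+0.003543)·(470) = 123.87 m.
That is higher than the 121.3 m at BH-02, so the point is upgradient.

upgradient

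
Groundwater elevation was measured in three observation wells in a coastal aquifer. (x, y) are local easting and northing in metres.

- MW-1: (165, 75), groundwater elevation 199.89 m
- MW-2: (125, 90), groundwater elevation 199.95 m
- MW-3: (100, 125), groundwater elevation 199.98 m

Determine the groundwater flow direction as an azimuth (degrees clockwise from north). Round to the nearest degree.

With h = a·x + b·y + c and MW-1 as origin, the differences give:
  (-40)·a + 15·b = +0.06
  (-65)·a + 50·b = +0.09
Eliminate b (×50 and ×15, subtract): -1025·a = 1.650 → a = ∂h/∂x = -0.001610
Back-substitute: b = ∂h/∂y = -0.0002927.
Flow direction (−∇h) has components (+0.001610 E, +0.0002927 N).
Azimuth = atan2(E, N) = atan2(+0.001610, +0.0002927) = 79.7° ≈ 080°.

080°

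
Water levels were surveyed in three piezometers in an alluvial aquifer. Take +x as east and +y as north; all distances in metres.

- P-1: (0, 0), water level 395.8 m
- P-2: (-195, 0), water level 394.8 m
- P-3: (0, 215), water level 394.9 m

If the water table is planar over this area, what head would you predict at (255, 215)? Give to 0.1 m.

396.2 m

∂h/∂x = (394.8 − 395.8) / (-195 − 0) = +0.005128
∂h/∂y = (394.9 − 395.8) / (215 − 0) = -0.004186
h(255, 215) = 395.8 + (+0.005128)·(255) + (-0.004186)·(215) = 395.8 +1.308 -0.900 = 396.208 m.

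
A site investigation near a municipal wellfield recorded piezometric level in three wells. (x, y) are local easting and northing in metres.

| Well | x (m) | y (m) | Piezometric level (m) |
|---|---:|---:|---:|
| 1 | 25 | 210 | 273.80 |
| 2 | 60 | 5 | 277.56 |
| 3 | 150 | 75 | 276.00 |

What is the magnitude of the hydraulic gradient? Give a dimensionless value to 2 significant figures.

With h = a·x + b·y + c and 1 as origin, the differences give:
  35·a + (-205)·b = +3.76
  125·a + (-135)·b = +2.20
Eliminate b (×(-135) and ×(-205), subtract): 20900·a = -56.600 → a = ∂h/∂x = -0.002708
Back-substitute: b = ∂h/∂y = -0.01880.
|∇h| = √(-0.002708² + -0.01880²) = 0.01899

0.019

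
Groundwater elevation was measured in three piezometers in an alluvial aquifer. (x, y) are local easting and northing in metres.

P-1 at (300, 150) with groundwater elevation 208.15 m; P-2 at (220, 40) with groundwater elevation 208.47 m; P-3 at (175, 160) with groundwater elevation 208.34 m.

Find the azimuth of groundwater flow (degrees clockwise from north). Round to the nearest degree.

044°

Three-point gradient (reference P-1): Δ to P-2 = (-80, -110, +0.32), Δ to P-3 = (-125, 10, +0.19).
∂h/∂x = -0.001656, ∂h/∂y = -0.001704 (det = -14550).
Flow direction (−∇h) has components (+0.001656 E, +0.001704 N).
Azimuth = atan2(E, N) = atan2(+0.001656, +0.001704) = 44.2° ≈ 044°.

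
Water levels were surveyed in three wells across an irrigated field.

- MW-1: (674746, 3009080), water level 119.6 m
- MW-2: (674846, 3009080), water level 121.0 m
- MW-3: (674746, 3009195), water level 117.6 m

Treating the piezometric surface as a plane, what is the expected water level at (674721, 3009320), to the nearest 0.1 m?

∂h/∂x = (121.0 − 119.6) / (674846 − 674746) = +0.01400
∂h/∂y = (117.6 − 119.6) / (3009195 − 3009080) = -0.01739
h(674721, 3009320) = 119.6 + (+0.01400)·(-25) + (-0.01739)·(240) = 119.6 -0.350 -4.174 = 115.076 m.

115.1 m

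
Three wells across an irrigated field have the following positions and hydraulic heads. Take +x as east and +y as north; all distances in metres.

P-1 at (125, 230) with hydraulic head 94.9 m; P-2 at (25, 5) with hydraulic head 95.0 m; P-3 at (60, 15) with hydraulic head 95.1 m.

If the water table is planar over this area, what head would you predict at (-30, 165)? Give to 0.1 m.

94.5 m

Three-point gradient (reference P-1): Δ to P-2 = (-100, -225, +0.1), Δ to P-3 = (-65, -215, +0.2).
∂h/∂x = +0.003418, ∂h/∂y = -0.001964 (det = 6875).
h(-30, 165) = 94.9 + (+0.003418)·(-155) + (-0.001964)·(-65) = 94.9 -0.530 +0.128 = 94.498 m.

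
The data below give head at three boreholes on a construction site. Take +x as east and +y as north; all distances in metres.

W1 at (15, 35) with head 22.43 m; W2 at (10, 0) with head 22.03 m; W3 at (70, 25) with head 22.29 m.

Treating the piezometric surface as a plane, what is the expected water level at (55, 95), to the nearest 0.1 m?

23.1 m

Differences from W1: to W2 (Δx, Δy, Δh) = (-5, -35, -0.40); to W3 = (55, -10, -0.14).
Solve a·Δx + b·Δy = Δh: det = (-5)·(-10) − 55·(-35) = 1975.
∂h/∂x = [(-0.40)·(-10) − (-0.14)·(-35)] / 1975 = -0.0004557
∂h/∂y = [(-5)·(-0.14) − 55·(-0.40)] / 1975 = +0.01149
h(55, 95) = 22.43 + (-0.0004557)·(40) + (+0.01149)·(60) = 22.43 -0.018 +0.690 = 23.101 m.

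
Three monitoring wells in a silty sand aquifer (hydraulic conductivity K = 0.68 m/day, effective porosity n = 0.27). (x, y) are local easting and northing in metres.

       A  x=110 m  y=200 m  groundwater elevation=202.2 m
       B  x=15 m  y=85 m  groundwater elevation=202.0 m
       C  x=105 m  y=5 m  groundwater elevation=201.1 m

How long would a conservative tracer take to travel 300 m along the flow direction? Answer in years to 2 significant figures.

With h = a·x + b·y + c and A as origin, the differences give:
  (-95)·a + (-115)·b = -0.2
  (-5)·a + (-195)·b = -1.1
Eliminate b (×(-195) and ×(-115), subtract): 17950·a = -87.50 → a = ∂h/∂x = -0.004875
Back-substitute: b = ∂h/∂y = +0.005766.
|∇h| = √(-0.004875² + 0.005766²) = 0.007551
Seepage velocity v = K·i/n = 0.68 × 0.007551 / 0.27 = 0.01902 m/day.
t = 300 / 0.01902 = 1.577e+04 days = 43.2 years.

43 years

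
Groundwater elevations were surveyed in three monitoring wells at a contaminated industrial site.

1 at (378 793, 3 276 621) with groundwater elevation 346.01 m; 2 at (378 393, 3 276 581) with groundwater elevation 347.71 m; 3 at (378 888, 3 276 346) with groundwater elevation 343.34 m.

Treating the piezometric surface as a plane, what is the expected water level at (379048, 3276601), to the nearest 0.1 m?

Taking 1 as reference: 2−1 = (-400, -40, +1.70); 3−1 = (95, -275, -2.67).
Solve a·Δx + b·Δy = Δh: det = (-400)·(-275) − 95·(-40) = 113800.
∂h/∂x = [(+1.70)·(-275) − (-2.67)·(-40)] / 113800 = -0.005047
∂h/∂y = [(-400)·(-2.67) − 95·(+1.70)] / 113800 = +0.007966
h(379048, 3276601) = 346.01 + (-0.005047)·(255) + (+0.007966)·(-20) = 346.01 -1.287 -0.159 = 344.564 m.

344.6 m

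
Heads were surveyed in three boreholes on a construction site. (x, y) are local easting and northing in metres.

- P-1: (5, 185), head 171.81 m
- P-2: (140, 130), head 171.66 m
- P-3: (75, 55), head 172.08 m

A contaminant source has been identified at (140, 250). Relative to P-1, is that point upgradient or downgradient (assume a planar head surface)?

With h = a·x + b·y + c and P-1 as origin, the differences give:
  135·a + (-55)·b = -0.15
  70·a + (-130)·b = +0.27
Eliminate b (×(-130) and ×(-55), subtract): -13700·a = 34.350 → a = ∂h/∂x = -0.002507
Back-substitute: b = ∂h/∂y = -0.003427.
Head at (140, 250) = 171.81 + (-0.002507)·(135) + (-0.003427)·(65) = 171.25 m.
That is lower than the 171.81 m at P-1, so the point is downgradient.

downgradient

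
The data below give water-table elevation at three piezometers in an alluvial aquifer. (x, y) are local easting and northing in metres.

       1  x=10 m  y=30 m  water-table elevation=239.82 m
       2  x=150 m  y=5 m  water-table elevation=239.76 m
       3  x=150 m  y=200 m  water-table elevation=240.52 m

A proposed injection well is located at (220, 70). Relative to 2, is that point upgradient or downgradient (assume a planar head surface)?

Taking 1 as reference: 2−1 = (140, -25, -0.06); 3−1 = (140, 170, +0.70).
Solve a·Δx + b·Δy = Δh: det = 140·170 − 140·(-25) = 27300.
∂h/∂x = [(-0.06)·170 − (+0.70)·(-25)] / 27300 = +0.0002674
∂h/∂y = [140·(+0.70) − 140·(-0.06)] / 27300 = +0.003897
Head at (220, 70) = 239.82 + (+0.0002674)·(210) + (+0.003897)·(40) = 240.03 m.
That is higher than the 239.76 m at 2, so the point is upgradient.

upgradient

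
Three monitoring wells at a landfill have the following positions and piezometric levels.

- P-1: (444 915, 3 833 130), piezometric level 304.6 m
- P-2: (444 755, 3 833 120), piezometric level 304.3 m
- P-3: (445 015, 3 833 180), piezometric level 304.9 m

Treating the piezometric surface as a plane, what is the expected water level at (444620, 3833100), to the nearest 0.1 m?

With h = a·x + b·y + c and P-1 as origin, the differences give:
  (-160)·a + (-10)·b = -0.3
  100·a + 50·b = +0.3
Eliminate b (×50 and ×(-10), subtract): -7000·a = -12.00 → a = ∂h/∂x = +0.001714
Back-substitute: b = ∂h/∂y = +0.002571.
h(444620, 3833100) = 304.6 + (+0.001714)·(-295) + (+0.002571)·(-30) = 304.6 -0.506 -0.077 = 304.017 m.

304.0 m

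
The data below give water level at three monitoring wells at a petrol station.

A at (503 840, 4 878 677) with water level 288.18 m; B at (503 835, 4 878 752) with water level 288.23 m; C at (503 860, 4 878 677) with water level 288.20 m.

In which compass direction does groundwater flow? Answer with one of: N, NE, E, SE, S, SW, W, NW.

With h = a·x + b·y + c and A as origin, the differences give:
  (-5)·a + 75·b = +0.05
  20·a + 0·b = +0.02
Eliminate b (×0 and ×75, subtract): -1500·a = -1.500 → a = ∂h/∂x = +0.0010000
Back-substitute: b = ∂h/∂y = +0.0007333.
Flow = −∇h = (-0.0010000 east, -0.0007333 north), which points southwest.

SW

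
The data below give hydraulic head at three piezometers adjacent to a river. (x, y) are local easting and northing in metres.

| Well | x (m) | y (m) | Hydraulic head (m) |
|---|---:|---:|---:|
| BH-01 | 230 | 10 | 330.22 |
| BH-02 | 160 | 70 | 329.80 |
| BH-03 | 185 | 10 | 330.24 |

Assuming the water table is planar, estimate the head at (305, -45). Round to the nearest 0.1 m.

With h = a·x + b·y + c and BH-01 as origin, the differences give:
  (-70)·a + 60·b = -0.42
  (-45)·a + 0·b = +0.02
Eliminate b (×0 and ×60, subtract): 2700·a = -1.200 → a = ∂h/∂x = -0.0004444
Back-substitute: b = ∂h/∂y = -0.007519.
h(305, -45) = 330.22 + (-0.0004444)·(75) + (-0.007519)·(-55) = 330.22 -0.033 +0.414 = 330.600 m.

330.6 m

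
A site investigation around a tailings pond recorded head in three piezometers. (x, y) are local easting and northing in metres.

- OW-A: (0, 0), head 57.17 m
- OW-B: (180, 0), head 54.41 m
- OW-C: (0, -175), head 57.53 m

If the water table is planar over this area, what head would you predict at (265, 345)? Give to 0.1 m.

∂h/∂x = (54.41 − 57.17) / (180 − 0) = -0.01533
∂h/∂y = (57.53 − 57.17) / (-175 − 0) = -0.002057
h(265, 345) = 57.17 + (-0.01533)·(265) + (-0.002057)·(345) = 57.17 -4.063 -0.710 = 52.397 m.

52.4 m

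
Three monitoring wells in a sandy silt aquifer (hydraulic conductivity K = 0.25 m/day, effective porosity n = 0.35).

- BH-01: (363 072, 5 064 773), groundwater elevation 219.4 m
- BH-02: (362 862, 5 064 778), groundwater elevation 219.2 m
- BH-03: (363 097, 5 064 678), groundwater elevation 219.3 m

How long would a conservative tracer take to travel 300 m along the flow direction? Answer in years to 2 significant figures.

700 years

With h = a·x + b·y + c and BH-01 as origin, the differences give:
  (-210)·a + 5·b = -0.2
  25·a + (-95)·b = -0.1
Eliminate b (×(-95) and ×5, subtract): 19825·a = 19.50 → a = ∂h/∂x = +0.0009836
Back-substitute: b = ∂h/∂y = +0.001311.
|∇h| = √(0.0009836² + 0.001311²) = 0.001639
Seepage velocity v = K·i/n = 0.25 × 0.001639 / 0.35 = 0.001171 m/day.
t = 300 / 0.001171 = 2.562e+05 days = 701 years.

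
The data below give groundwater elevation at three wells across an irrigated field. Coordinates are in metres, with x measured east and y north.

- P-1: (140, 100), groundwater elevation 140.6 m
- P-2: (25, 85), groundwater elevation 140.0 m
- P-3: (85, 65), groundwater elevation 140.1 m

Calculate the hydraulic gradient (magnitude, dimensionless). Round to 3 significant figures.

0.00874

Taking P-1 as reference: P-2−P-1 = (-115, -15, -0.6); P-3−P-1 = (-55, -35, -0.5).
Determinant of the coordinate differences = (-115)·(-35) − (-55)·(-15) = 3200.
∂h/∂x = [(-0.6)·(-35) − (-0.5)·(-15)] / 3200 = +0.004219
∂h/∂y = [(-115)·(-0.5) − (-55)·(-0.6)] / 3200 = +0.007656
|∇h| = √(0.004219² + 0.007656²) = 0.008742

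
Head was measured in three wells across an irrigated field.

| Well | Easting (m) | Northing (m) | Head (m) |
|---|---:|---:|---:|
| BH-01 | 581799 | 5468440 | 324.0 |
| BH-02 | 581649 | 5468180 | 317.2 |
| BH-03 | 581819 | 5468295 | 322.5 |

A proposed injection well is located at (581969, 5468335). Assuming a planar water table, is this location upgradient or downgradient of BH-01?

upgradient

Taking BH-01 as reference: BH-02−BH-01 = (-150, -260, -6.8); BH-03−BH-01 = (20, -145, -1.5).
Determinant of the coordinate differences = (-150)·(-145) − 20·(-260) = 26950.
∂h/∂x = [(-6.8)·(-145) − (-1.5)·(-260)] / 26950 = +0.02212
∂h/∂y = [(-150)·(-1.5) − 20·(-6.8)] / 26950 = +0.01340
Head at (581969, 5468335) = 324.0 + (+0.02212)·(170) + (+0.01340)·(-105) = 326.35 m.
That is higher than the 324.0 m at BH-01, so the point is upgradient.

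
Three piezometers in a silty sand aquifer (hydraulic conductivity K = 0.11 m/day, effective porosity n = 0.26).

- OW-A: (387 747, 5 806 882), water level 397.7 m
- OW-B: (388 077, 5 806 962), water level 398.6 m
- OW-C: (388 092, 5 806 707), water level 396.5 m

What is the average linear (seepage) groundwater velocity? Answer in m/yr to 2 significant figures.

With h = a·x + b·y + c and OW-A as origin, the differences give:
  330·a + 80·b = +0.9
  345·a + (-175)·b = -1.2
Eliminate b (×(-175) and ×80, subtract): -85350·a = -61.50 → a = ∂h/∂x = +0.0007206
Back-substitute: b = ∂h/∂y = +0.008278.
|∇h| = √(0.0007206² + 0.008278²) = 0.008309
Seepage velocity v = K·i/n = 0.11 × 0.008309 / 0.26 = 0.003515 m/day = 1.284 m/yr.

1.3 m/yr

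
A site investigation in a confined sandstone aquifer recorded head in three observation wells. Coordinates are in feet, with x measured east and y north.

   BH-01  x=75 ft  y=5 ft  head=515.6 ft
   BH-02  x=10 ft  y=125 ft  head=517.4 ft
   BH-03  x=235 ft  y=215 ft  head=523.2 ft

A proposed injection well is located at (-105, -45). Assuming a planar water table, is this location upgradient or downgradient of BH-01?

Three-point gradient (reference BH-01): Δ to BH-02 = (-65, 120, +1.8), Δ to BH-03 = (160, 210, +7.6).
∂h/∂x = +0.01626, ∂h/∂y = +0.02381 (det = -32850).
Head at (-105, -45) = 515.6 + (+0.01626)·(-180) + (+0.02381)·(-50) = 511.48 ft.
That is lower than the 515.6 ft at BH-01, so the point is downgradient.

downgradient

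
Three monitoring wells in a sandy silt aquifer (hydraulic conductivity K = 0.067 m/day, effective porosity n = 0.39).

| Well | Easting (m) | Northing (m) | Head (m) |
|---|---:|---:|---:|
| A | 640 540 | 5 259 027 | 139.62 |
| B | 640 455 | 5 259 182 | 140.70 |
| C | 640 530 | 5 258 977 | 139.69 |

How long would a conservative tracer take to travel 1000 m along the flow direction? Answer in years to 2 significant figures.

With h = a·x + b·y + c and A as origin, the differences give:
  (-85)·a + 155·b = +1.08
  (-10)·a + (-50)·b = +0.07
Eliminate b (×(-50) and ×155, subtract): 5800·a = -64.850 → a = ∂h/∂x = -0.01118
Back-substitute: b = ∂h/∂y = +0.0008362.
|∇h| = √(-0.01118² + 0.0008362²) = 0.01121
Seepage velocity v = K·i/n = 0.067 × 0.01121 / 0.39 = 0.001926 m/day.
t = 1000 / 0.001926 = 5.192e+05 days = 1.42e+03 years.

1400 years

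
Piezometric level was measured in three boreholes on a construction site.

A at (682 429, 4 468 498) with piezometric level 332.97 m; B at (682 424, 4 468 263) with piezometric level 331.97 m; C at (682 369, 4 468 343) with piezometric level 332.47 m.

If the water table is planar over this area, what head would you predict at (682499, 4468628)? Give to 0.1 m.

With h = a·x + b·y + c and A as origin, the differences give:
  (-5)·a + (-235)·b = -1.00
  (-60)·a + (-155)·b = -0.50
Eliminate b (×(-155) and ×(-235), subtract): -13325·a = 37.500 → a = ∂h/∂x = -0.002814
Back-substitute: b = ∂h/∂y = +0.004315.
h(682499, 4468628) = 332.97 + (-0.002814)·(70) + (+0.004315)·(130) = 332.97 -0.197 +0.561 = 333.334 m.

333.3 m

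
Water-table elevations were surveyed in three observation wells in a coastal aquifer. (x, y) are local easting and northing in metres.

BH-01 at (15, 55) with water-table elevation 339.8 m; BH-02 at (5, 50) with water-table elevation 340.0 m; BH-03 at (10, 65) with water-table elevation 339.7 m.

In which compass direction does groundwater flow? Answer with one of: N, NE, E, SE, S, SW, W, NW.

NE

Three-point gradient (reference BH-01): Δ to BH-02 = (-10, -5, +0.2), Δ to BH-03 = (-5, 10, -0.1).
∂h/∂x = -0.01200, ∂h/∂y = -0.01600 (det = -125).
Flow = −∇h = (+0.01200 east, +0.01600 north), which points northeast.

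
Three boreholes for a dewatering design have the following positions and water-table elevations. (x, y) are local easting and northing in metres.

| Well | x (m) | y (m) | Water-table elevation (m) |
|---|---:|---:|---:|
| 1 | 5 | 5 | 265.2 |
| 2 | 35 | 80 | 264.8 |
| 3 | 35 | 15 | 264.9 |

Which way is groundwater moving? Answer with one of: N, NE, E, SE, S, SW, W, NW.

Differences from 1: to 2 (Δx, Δy, Δh) = (30, 75, -0.4); to 3 = (30, 10, -0.3).
Solve a·Δx + b·Δy = Δh: det = 30·10 − 30·75 = -1950.
∂h/∂x = [(-0.4)·10 − (-0.3)·75] / -1950 = -0.009487
∂h/∂y = [30·(-0.3) − 30·(-0.4)] / -1950 = -0.001538
Flow = −∇h = (+0.009487 east, +0.001538 north), which points east.

E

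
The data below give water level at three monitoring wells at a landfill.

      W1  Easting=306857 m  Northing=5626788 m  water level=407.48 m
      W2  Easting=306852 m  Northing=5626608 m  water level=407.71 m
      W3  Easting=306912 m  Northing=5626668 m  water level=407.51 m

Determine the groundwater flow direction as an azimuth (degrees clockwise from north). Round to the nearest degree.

060°

Three-point gradient (reference W1): Δ to W2 = (-5, -180, +0.23), Δ to W3 = (55, -120, +0.03).
∂h/∂x = -0.002114, ∂h/∂y = -0.001219 (det = 10500).
Flow direction (−∇h) has components (+0.002114 E, +0.001219 N).
Azimuth = atan2(E, N) = atan2(+0.002114, +0.001219) = 60.0° ≈ 060°.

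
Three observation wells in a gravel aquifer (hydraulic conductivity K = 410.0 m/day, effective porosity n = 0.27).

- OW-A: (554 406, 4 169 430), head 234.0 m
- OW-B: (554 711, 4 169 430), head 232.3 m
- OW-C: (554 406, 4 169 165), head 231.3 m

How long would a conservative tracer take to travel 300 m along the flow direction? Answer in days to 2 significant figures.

∂h/∂x = (232.3 − 234.0) / (554711 − 554406) = -0.005574
∂h/∂y = (231.3 − 234.0) / (4169165 − 4169430) = +0.01019
|∇h| = √(-0.005574² + 0.01019²) = 0.01161
Seepage velocity v = K·i/n = 410.0 × 0.01161 / 0.27 = 17.63 m/day.
t = 300 / 17.63 = 17.02 days.

17 days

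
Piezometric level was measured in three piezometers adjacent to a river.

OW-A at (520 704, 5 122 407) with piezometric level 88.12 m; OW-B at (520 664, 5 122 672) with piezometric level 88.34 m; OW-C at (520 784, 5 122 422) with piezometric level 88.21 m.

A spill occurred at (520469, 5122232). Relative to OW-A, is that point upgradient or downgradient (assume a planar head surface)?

downgradient

Differences from OW-A: to OW-B (Δx, Δy, Δh) = (-40, 265, +0.22); to OW-C = (80, 15, +0.09).
Determinant of the coordinate differences = (-40)·15 − 80·265 = -21800.
∂h/∂x = [(+0.22)·15 − (+0.09)·265] / -21800 = +0.0009427
∂h/∂y = [(-40)·(+0.09) − 80·(+0.22)] / -21800 = +0.0009725
Head at (520469, 5122232) = 88.12 + (+0.0009427)·(-235) + (+0.0009725)·(-175) = 87.73 m.
That is lower than the 88.12 m at OW-A, so the point is downgradient.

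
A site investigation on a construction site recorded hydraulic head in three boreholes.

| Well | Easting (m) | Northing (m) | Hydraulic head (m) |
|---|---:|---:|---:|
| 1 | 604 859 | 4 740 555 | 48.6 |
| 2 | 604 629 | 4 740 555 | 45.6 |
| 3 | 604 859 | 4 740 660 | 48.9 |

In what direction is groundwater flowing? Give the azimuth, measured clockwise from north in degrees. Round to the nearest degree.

258°

∂h/∂x = (45.6 − 48.6) / (604629 − 604859) = +0.01304
∂h/∂y = (48.9 − 48.6) / (4740660 − 4740555) = +0.002857
Flow direction (−∇h) has components (-0.01304 E, -0.002857 N).
Azimuth = atan2(E, N) = atan2(-0.01304, -0.002857) = 257.6° ≈ 258°.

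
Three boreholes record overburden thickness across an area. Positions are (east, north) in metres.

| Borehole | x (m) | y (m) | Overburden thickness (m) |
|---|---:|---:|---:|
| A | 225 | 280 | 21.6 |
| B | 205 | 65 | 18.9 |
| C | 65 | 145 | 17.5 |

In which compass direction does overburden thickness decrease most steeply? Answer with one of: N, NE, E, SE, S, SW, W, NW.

Differences from A: to B (Δx, Δy, Δh) = (-20, -215, -2.7); to C = (-160, -135, -4.1).
Solve a·Δx + b·Δy = Δd: det = (-20)·(-135) − (-160)·(-215) = -31700.
∂d/∂x = [(-2.7)·(-135) − (-4.1)·(-215)] / -31700 = +0.01631
∂d/∂y = [(-20)·(-4.1) − (-160)·(-2.7)] / -31700 = +0.01104
Steepest decrease is along −∇f = (-0.01631 E, -0.01104 N) → southwest.

SW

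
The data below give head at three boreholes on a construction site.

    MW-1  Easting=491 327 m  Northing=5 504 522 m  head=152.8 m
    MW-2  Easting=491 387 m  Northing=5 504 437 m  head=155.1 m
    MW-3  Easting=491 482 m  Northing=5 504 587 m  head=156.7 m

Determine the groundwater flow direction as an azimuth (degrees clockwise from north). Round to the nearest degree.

Differences from MW-1: to MW-2 (Δx, Δy, Δh) = (60, -85, +2.3); to MW-3 = (155, 65, +3.9).
Determinant of the coordinate differences = 60·65 − 155·(-85) = 17075.
∂h/∂x = [(+2.3)·65 − (+3.9)·(-85)] / 17075 = +0.02817
∂h/∂y = [60·(+3.9) − 155·(+2.3)] / 17075 = -0.007174
Flow direction (−∇h) has components (-0.02817 E, +0.007174 N).
Azimuth = atan2(E, N) = atan2(-0.02817, +0.007174) = 284.3° ≈ 284°.

284°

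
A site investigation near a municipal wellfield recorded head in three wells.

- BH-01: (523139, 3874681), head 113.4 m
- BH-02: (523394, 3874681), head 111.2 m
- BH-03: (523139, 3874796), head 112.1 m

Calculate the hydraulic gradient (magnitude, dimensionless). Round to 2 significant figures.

∂h/∂x = (111.2 − 113.4) / (523394 − 523139) = -0.008627
∂h/∂y = (112.1 − 113.4) / (3874796 − 3874681) = -0.01130
|∇h| = √(-0.008627² + -0.01130²) = 0.01422

0.014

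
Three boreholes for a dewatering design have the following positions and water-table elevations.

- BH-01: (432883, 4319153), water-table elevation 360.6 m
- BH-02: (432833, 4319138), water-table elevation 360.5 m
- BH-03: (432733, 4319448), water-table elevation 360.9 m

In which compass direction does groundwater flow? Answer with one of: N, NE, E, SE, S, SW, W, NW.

SW

With h = a·x + b·y + c and BH-01 as origin, the differences give:
  (-50)·a + (-15)·b = -0.1
  (-150)·a + 295·b = +0.3
Eliminate b (×295 and ×(-15), subtract): -17000·a = -25.00 → a = ∂h/∂x = +0.001471
Back-substitute: b = ∂h/∂y = +0.001765.
Flow = −∇h = (-0.001471 east, -0.001765 north), which points southwest.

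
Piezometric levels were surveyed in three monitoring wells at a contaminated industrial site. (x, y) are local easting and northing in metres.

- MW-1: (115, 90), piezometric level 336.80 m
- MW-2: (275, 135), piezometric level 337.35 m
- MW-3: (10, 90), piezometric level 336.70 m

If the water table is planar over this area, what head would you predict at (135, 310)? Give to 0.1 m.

338.8 m

Taking MW-1 as reference: MW-2−MW-1 = (160, 45, +0.55); MW-3−MW-1 = (-105, 0, -0.10).
Solve a·Δx + b·Δy = Δh: det = 160·0 − (-105)·45 = 4725.
∂h/∂x = [(+0.55)·0 − (-0.10)·45] / 4725 = +0.0009524
∂h/∂y = [160·(-0.10) − (-105)·(+0.55)] / 4725 = +0.008836
h(135, 310) = 336.80 + (+0.0009524)·(20) + (+0.008836)·(220) = 336.80 +0.019 +1.944 = 338.763 m.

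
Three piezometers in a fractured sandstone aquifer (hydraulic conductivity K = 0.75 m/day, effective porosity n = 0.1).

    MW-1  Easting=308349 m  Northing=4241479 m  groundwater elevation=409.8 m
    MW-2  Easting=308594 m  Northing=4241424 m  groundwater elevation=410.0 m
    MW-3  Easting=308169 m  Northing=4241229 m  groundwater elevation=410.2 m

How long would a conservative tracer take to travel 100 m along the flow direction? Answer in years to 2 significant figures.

19 years

Taking MW-1 as reference: MW-2−MW-1 = (245, -55, +0.2); MW-3−MW-1 = (-180, -250, +0.4).
Solve a·Δx + b·Δy = Δh: det = 245·(-250) − (-180)·(-55) = -71150.
∂h/∂x = [(+0.2)·(-250) − (+0.4)·(-55)] / -71150 = +0.0003935
∂h/∂y = [245·(+0.4) − (-180)·(+0.2)] / -71150 = -0.001883
|∇h| = √(0.0003935² + -0.001883²) = 0.001924
Seepage velocity v = K·i/n = 0.75 × 0.001924 / 0.1 = 0.01443 m/day.
t = 100 / 0.01443 = 6930 days = 19 years.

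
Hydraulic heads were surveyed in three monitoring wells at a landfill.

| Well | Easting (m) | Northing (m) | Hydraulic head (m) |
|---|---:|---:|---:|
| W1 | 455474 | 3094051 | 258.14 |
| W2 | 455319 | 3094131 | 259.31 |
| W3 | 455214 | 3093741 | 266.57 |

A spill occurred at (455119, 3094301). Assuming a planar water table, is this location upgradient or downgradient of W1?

With h = a·x + b·y + c and W1 as origin, the differences give:
  (-155)·a + 80·b = +1.17
  (-260)·a + (-310)·b = +8.43
Eliminate b (×(-310) and ×80, subtract): 68850·a = -1037.100 → a = ∂h/∂x = -0.01506
Back-substitute: b = ∂h/∂y = -0.01456.
Head at (455119, 3094301) = 258.14 + (-0.01506)·(-355) + (-0.01456)·(250) = 259.85 m.
That is higher than the 258.14 m at W1, so the point is upgradient.

upgradient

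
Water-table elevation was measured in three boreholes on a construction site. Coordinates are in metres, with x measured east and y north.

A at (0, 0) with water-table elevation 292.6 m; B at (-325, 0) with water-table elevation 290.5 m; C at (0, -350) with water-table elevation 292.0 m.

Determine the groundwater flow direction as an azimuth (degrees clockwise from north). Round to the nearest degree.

∂h/∂x = (290.5 − 292.6) / (-325 − 0) = +0.006462
∂h/∂y = (292.0 − 292.6) / (-350 − 0) = +0.001714
Flow direction (−∇h) has components (-0.006462 E, -0.001714 N).
Azimuth = atan2(E, N) = atan2(-0.006462, -0.001714) = 255.1° ≈ 255°.

255°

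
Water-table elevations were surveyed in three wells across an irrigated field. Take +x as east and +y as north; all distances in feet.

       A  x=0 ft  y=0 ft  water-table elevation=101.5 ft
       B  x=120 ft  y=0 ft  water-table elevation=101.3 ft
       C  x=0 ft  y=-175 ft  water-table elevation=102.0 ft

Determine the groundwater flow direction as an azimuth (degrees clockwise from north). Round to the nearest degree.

∂h/∂x = (101.3 − 101.5) / (120 − 0) = -0.001667
∂h/∂y = (102.0 − 101.5) / (-175 − 0) = -0.002857
Flow direction (−∇h) has components (+0.001667 E, +0.002857 N).
Azimuth = atan2(E, N) = atan2(+0.001667, +0.002857) = 30.3° ≈ 030°.

030°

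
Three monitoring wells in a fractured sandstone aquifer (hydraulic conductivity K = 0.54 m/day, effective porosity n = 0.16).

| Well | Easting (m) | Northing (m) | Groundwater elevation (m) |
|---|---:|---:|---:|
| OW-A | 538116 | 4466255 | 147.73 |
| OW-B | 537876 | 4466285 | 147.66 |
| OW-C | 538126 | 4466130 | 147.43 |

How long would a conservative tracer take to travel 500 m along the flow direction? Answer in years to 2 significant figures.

With h = a·x + b·y + c and OW-A as origin, the differences give:
  (-240)·a + 30·b = -0.07
  10·a + (-125)·b = -0.30
Eliminate b (×(-125) and ×30, subtract): 29700·a = 17.750 → a = ∂h/∂x = +0.0005976
Back-substitute: b = ∂h/∂y = +0.002448.
|∇h| = √(0.0005976² + 0.002448²) = 0.00252
Seepage velocity v = K·i/n = 0.54 × 0.00252 / 0.16 = 0.008505 m/day.
t = 500 / 0.008505 = 5.879e+04 days = 161 years.

160 years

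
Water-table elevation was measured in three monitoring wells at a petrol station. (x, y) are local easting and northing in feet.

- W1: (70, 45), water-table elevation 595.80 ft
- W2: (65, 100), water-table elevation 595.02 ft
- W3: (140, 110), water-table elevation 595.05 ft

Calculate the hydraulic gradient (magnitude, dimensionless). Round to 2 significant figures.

Three-point gradient (reference W1): Δ to W2 = (-5, 55, -0.78), Δ to W3 = (70, 65, -0.75).
∂h/∂x = +0.002263, ∂h/∂y = -0.01398 (det = -4175).
|∇h| = √(0.002263² + -0.01398²) = 0.01416

0.014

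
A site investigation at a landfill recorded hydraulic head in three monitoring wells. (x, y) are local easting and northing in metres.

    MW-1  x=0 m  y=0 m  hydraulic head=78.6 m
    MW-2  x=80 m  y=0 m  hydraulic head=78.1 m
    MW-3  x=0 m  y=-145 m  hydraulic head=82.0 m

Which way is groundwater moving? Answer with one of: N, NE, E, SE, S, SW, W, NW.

N

∂h/∂x = (78.1 − 78.6) / (80 − 0) = -0.006250
∂h/∂y = (82.0 − 78.6) / (-145 − 0) = -0.02345
Flow = −∇h = (+0.006250 east, +0.02345 north), which points north.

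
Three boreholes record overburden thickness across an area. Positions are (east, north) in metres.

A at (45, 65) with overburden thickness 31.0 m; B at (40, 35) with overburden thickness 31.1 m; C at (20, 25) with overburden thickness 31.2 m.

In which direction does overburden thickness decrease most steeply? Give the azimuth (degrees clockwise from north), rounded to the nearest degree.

Taking A as reference: B−A = (-5, -30, +0.1); C−A = (-25, -40, +0.2).
Determinant of the coordinate differences = (-5)·(-40) − (-25)·(-30) = -550.
∂d/∂x = [(+0.1)·(-40) − (+0.2)·(-30)] / -550 = -0.003636
∂d/∂y = [(-5)·(+0.2) − (-25)·(+0.1)] / -550 = -0.002727
Steepest decrease is along −∇f: components (+0.003636 E, +0.002727 N).
Azimuth = atan2(+0.003636, +0.002727) = 53.1° ≈ 053°.

053°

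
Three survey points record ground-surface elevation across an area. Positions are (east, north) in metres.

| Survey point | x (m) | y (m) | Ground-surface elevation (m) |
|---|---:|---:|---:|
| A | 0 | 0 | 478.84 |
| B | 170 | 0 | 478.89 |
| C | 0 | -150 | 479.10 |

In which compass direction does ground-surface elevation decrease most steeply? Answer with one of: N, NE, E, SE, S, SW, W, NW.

N

∂z/∂x = (478.89 − 478.84) / (170 − 0) = +0.0002941
∂z/∂y = (479.10 − 478.84) / (-150 − 0) = -0.001733
Steepest decrease is along −∇f = (-0.0002941 E, +0.001733 N) → north.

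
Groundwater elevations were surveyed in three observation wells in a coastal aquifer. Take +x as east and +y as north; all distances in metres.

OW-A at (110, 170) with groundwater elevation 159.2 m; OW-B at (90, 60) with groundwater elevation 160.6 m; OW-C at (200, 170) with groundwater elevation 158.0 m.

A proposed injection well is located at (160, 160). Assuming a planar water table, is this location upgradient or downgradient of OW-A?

downgradient

Taking OW-A as reference: OW-B−OW-A = (-20, -110, +1.4); OW-C−OW-A = (90, 0, -1.2).
Determinant of the coordinate differences = (-20)·0 − 90·(-110) = 9900.
∂h/∂x = [(+1.4)·0 − (-1.2)·(-110)] / 9900 = -0.01333
∂h/∂y = [(-20)·(-1.2) − 90·(+1.4)] / 9900 = -0.01030
Head at (160, 160) = 159.2 + (-0.01333)·(50) + (-0.01030)·(-10) = 158.64 m.
That is lower than the 159.2 m at OW-A, so the point is downgradient.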